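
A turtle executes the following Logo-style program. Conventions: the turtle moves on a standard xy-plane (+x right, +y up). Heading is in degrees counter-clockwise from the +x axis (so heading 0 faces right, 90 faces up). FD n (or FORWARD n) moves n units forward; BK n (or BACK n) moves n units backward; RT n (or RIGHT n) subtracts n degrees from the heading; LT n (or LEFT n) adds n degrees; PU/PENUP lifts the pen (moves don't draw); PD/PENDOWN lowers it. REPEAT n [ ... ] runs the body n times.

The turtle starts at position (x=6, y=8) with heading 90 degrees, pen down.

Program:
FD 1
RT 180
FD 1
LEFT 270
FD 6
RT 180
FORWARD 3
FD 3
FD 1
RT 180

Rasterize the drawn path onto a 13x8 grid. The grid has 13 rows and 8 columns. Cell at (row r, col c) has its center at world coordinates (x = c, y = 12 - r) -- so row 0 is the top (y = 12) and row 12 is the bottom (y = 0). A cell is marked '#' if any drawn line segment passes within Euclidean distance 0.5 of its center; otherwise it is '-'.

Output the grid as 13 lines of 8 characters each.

Segment 0: (6,8) -> (6,9)
Segment 1: (6,9) -> (6,8)
Segment 2: (6,8) -> (0,8)
Segment 3: (0,8) -> (3,8)
Segment 4: (3,8) -> (6,8)
Segment 5: (6,8) -> (7,8)

Answer: --------
--------
--------
------#-
########
--------
--------
--------
--------
--------
--------
--------
--------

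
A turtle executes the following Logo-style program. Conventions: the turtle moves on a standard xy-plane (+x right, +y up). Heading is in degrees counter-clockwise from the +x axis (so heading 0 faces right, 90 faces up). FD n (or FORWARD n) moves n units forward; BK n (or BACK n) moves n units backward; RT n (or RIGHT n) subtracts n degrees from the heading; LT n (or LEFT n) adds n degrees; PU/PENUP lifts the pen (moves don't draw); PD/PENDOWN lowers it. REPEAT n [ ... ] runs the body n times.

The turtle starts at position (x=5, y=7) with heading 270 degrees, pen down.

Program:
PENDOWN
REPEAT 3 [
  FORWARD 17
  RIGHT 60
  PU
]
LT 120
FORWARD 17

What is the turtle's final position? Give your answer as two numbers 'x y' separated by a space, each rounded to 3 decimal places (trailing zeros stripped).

Executing turtle program step by step:
Start: pos=(5,7), heading=270, pen down
PD: pen down
REPEAT 3 [
  -- iteration 1/3 --
  FD 17: (5,7) -> (5,-10) [heading=270, draw]
  RT 60: heading 270 -> 210
  PU: pen up
  -- iteration 2/3 --
  FD 17: (5,-10) -> (-9.722,-18.5) [heading=210, move]
  RT 60: heading 210 -> 150
  PU: pen up
  -- iteration 3/3 --
  FD 17: (-9.722,-18.5) -> (-24.445,-10) [heading=150, move]
  RT 60: heading 150 -> 90
  PU: pen up
]
LT 120: heading 90 -> 210
FD 17: (-24.445,-10) -> (-39.167,-18.5) [heading=210, move]
Final: pos=(-39.167,-18.5), heading=210, 1 segment(s) drawn

Answer: -39.167 -18.5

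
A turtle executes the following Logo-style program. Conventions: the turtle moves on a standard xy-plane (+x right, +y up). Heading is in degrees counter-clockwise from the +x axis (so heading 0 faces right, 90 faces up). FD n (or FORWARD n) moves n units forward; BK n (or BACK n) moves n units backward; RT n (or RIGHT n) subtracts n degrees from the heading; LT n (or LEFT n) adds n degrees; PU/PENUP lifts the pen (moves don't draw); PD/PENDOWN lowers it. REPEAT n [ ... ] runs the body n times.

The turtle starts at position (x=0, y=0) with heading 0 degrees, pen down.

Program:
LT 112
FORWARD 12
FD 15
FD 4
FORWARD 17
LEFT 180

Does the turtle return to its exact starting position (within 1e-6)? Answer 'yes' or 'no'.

Answer: no

Derivation:
Executing turtle program step by step:
Start: pos=(0,0), heading=0, pen down
LT 112: heading 0 -> 112
FD 12: (0,0) -> (-4.495,11.126) [heading=112, draw]
FD 15: (-4.495,11.126) -> (-10.114,25.034) [heading=112, draw]
FD 4: (-10.114,25.034) -> (-11.613,28.743) [heading=112, draw]
FD 17: (-11.613,28.743) -> (-17.981,44.505) [heading=112, draw]
LT 180: heading 112 -> 292
Final: pos=(-17.981,44.505), heading=292, 4 segment(s) drawn

Start position: (0, 0)
Final position: (-17.981, 44.505)
Distance = 48; >= 1e-6 -> NOT closed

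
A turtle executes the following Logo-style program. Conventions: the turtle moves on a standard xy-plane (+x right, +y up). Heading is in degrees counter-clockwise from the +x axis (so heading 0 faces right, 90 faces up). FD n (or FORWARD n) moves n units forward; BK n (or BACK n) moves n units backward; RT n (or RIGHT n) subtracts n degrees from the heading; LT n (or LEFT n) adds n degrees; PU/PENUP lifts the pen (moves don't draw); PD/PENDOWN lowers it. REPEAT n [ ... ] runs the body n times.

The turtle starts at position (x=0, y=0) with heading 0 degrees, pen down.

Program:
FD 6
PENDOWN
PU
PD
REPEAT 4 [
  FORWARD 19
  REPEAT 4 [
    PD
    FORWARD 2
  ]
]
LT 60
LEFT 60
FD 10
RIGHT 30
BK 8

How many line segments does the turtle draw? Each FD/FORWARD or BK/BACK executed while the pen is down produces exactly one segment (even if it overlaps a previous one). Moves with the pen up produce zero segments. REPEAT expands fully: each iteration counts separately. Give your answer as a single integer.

Executing turtle program step by step:
Start: pos=(0,0), heading=0, pen down
FD 6: (0,0) -> (6,0) [heading=0, draw]
PD: pen down
PU: pen up
PD: pen down
REPEAT 4 [
  -- iteration 1/4 --
  FD 19: (6,0) -> (25,0) [heading=0, draw]
  REPEAT 4 [
    -- iteration 1/4 --
    PD: pen down
    FD 2: (25,0) -> (27,0) [heading=0, draw]
    -- iteration 2/4 --
    PD: pen down
    FD 2: (27,0) -> (29,0) [heading=0, draw]
    -- iteration 3/4 --
    PD: pen down
    FD 2: (29,0) -> (31,0) [heading=0, draw]
    -- iteration 4/4 --
    PD: pen down
    FD 2: (31,0) -> (33,0) [heading=0, draw]
  ]
  -- iteration 2/4 --
  FD 19: (33,0) -> (52,0) [heading=0, draw]
  REPEAT 4 [
    -- iteration 1/4 --
    PD: pen down
    FD 2: (52,0) -> (54,0) [heading=0, draw]
    -- iteration 2/4 --
    PD: pen down
    FD 2: (54,0) -> (56,0) [heading=0, draw]
    -- iteration 3/4 --
    PD: pen down
    FD 2: (56,0) -> (58,0) [heading=0, draw]
    -- iteration 4/4 --
    PD: pen down
    FD 2: (58,0) -> (60,0) [heading=0, draw]
  ]
  -- iteration 3/4 --
  FD 19: (60,0) -> (79,0) [heading=0, draw]
  REPEAT 4 [
    -- iteration 1/4 --
    PD: pen down
    FD 2: (79,0) -> (81,0) [heading=0, draw]
    -- iteration 2/4 --
    PD: pen down
    FD 2: (81,0) -> (83,0) [heading=0, draw]
    -- iteration 3/4 --
    PD: pen down
    FD 2: (83,0) -> (85,0) [heading=0, draw]
    -- iteration 4/4 --
    PD: pen down
    FD 2: (85,0) -> (87,0) [heading=0, draw]
  ]
  -- iteration 4/4 --
  FD 19: (87,0) -> (106,0) [heading=0, draw]
  REPEAT 4 [
    -- iteration 1/4 --
    PD: pen down
    FD 2: (106,0) -> (108,0) [heading=0, draw]
    -- iteration 2/4 --
    PD: pen down
    FD 2: (108,0) -> (110,0) [heading=0, draw]
    -- iteration 3/4 --
    PD: pen down
    FD 2: (110,0) -> (112,0) [heading=0, draw]
    -- iteration 4/4 --
    PD: pen down
    FD 2: (112,0) -> (114,0) [heading=0, draw]
  ]
]
LT 60: heading 0 -> 60
LT 60: heading 60 -> 120
FD 10: (114,0) -> (109,8.66) [heading=120, draw]
RT 30: heading 120 -> 90
BK 8: (109,8.66) -> (109,0.66) [heading=90, draw]
Final: pos=(109,0.66), heading=90, 23 segment(s) drawn
Segments drawn: 23

Answer: 23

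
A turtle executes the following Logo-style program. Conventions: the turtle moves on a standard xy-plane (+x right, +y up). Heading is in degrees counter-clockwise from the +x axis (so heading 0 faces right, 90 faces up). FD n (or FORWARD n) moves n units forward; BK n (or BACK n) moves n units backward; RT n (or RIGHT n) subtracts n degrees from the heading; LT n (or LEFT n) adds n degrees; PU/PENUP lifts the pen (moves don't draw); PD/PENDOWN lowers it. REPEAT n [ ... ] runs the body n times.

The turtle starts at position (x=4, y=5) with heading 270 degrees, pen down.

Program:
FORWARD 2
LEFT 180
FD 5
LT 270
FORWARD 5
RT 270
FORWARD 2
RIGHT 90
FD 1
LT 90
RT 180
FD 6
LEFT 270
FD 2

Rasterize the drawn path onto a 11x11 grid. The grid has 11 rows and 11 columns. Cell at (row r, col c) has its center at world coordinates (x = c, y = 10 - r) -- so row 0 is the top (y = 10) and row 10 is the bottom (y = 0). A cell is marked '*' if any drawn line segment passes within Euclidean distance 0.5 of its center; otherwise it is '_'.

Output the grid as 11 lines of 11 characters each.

Answer: _________**
_________**
____*******
____*_____*
____*_____*
____*_____*
____*___***
____*______
___________
___________
___________

Derivation:
Segment 0: (4,5) -> (4,3)
Segment 1: (4,3) -> (4,8)
Segment 2: (4,8) -> (9,8)
Segment 3: (9,8) -> (9,10)
Segment 4: (9,10) -> (10,10)
Segment 5: (10,10) -> (10,4)
Segment 6: (10,4) -> (8,4)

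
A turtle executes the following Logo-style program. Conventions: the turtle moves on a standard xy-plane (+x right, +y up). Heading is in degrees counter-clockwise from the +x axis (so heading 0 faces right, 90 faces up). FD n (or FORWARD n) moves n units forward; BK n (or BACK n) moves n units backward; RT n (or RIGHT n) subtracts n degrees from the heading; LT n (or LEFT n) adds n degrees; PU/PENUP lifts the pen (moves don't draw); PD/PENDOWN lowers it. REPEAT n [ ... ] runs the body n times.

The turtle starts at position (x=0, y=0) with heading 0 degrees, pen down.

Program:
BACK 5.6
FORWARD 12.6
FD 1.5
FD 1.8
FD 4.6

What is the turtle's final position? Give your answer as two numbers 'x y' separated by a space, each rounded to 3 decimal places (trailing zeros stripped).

Answer: 14.9 0

Derivation:
Executing turtle program step by step:
Start: pos=(0,0), heading=0, pen down
BK 5.6: (0,0) -> (-5.6,0) [heading=0, draw]
FD 12.6: (-5.6,0) -> (7,0) [heading=0, draw]
FD 1.5: (7,0) -> (8.5,0) [heading=0, draw]
FD 1.8: (8.5,0) -> (10.3,0) [heading=0, draw]
FD 4.6: (10.3,0) -> (14.9,0) [heading=0, draw]
Final: pos=(14.9,0), heading=0, 5 segment(s) drawn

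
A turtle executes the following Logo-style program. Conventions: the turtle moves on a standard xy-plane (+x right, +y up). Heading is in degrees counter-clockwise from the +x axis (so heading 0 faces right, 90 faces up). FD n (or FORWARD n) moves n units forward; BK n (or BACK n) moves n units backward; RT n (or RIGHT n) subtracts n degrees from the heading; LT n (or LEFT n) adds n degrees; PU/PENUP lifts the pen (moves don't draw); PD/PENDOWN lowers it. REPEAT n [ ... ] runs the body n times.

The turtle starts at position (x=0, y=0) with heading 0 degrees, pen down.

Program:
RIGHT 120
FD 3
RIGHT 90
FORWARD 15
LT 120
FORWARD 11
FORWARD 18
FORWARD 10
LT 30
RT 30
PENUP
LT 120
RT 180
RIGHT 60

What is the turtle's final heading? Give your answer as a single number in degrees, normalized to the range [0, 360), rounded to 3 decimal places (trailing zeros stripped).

Answer: 150

Derivation:
Executing turtle program step by step:
Start: pos=(0,0), heading=0, pen down
RT 120: heading 0 -> 240
FD 3: (0,0) -> (-1.5,-2.598) [heading=240, draw]
RT 90: heading 240 -> 150
FD 15: (-1.5,-2.598) -> (-14.49,4.902) [heading=150, draw]
LT 120: heading 150 -> 270
FD 11: (-14.49,4.902) -> (-14.49,-6.098) [heading=270, draw]
FD 18: (-14.49,-6.098) -> (-14.49,-24.098) [heading=270, draw]
FD 10: (-14.49,-24.098) -> (-14.49,-34.098) [heading=270, draw]
LT 30: heading 270 -> 300
RT 30: heading 300 -> 270
PU: pen up
LT 120: heading 270 -> 30
RT 180: heading 30 -> 210
RT 60: heading 210 -> 150
Final: pos=(-14.49,-34.098), heading=150, 5 segment(s) drawn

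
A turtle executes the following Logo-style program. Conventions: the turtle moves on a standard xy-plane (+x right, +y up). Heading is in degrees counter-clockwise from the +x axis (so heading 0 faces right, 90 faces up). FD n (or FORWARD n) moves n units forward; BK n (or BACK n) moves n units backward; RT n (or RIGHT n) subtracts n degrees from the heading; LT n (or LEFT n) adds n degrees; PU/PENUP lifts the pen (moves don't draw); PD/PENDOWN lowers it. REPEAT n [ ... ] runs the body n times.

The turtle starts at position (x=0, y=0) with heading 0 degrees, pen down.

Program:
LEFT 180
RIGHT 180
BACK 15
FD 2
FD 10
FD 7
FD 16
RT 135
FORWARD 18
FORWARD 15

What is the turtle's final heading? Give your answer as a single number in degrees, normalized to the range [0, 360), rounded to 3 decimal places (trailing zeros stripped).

Answer: 225

Derivation:
Executing turtle program step by step:
Start: pos=(0,0), heading=0, pen down
LT 180: heading 0 -> 180
RT 180: heading 180 -> 0
BK 15: (0,0) -> (-15,0) [heading=0, draw]
FD 2: (-15,0) -> (-13,0) [heading=0, draw]
FD 10: (-13,0) -> (-3,0) [heading=0, draw]
FD 7: (-3,0) -> (4,0) [heading=0, draw]
FD 16: (4,0) -> (20,0) [heading=0, draw]
RT 135: heading 0 -> 225
FD 18: (20,0) -> (7.272,-12.728) [heading=225, draw]
FD 15: (7.272,-12.728) -> (-3.335,-23.335) [heading=225, draw]
Final: pos=(-3.335,-23.335), heading=225, 7 segment(s) drawn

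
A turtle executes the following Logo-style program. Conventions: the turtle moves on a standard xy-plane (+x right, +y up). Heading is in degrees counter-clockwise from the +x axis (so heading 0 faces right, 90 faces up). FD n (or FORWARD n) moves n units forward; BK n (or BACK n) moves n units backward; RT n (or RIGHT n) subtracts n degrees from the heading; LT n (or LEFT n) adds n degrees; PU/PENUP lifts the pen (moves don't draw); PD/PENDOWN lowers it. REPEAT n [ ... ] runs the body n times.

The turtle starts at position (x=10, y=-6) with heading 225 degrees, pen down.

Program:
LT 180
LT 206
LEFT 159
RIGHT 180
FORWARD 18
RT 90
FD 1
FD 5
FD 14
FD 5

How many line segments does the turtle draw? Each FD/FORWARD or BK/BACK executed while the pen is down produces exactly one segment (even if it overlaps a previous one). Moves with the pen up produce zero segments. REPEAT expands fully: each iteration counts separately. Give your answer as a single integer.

Executing turtle program step by step:
Start: pos=(10,-6), heading=225, pen down
LT 180: heading 225 -> 45
LT 206: heading 45 -> 251
LT 159: heading 251 -> 50
RT 180: heading 50 -> 230
FD 18: (10,-6) -> (-1.57,-19.789) [heading=230, draw]
RT 90: heading 230 -> 140
FD 1: (-1.57,-19.789) -> (-2.336,-19.146) [heading=140, draw]
FD 5: (-2.336,-19.146) -> (-6.166,-15.932) [heading=140, draw]
FD 14: (-6.166,-15.932) -> (-16.891,-6.933) [heading=140, draw]
FD 5: (-16.891,-6.933) -> (-20.721,-3.719) [heading=140, draw]
Final: pos=(-20.721,-3.719), heading=140, 5 segment(s) drawn
Segments drawn: 5

Answer: 5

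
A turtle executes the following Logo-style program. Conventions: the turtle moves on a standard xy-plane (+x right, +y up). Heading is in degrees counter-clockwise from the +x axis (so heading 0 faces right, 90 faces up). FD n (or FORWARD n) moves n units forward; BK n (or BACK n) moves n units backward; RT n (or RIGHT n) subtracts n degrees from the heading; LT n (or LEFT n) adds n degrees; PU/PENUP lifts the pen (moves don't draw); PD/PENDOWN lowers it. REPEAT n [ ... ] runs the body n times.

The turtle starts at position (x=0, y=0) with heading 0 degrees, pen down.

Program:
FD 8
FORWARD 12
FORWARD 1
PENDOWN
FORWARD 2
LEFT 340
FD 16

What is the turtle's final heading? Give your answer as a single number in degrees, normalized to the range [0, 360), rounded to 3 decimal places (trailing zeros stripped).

Answer: 340

Derivation:
Executing turtle program step by step:
Start: pos=(0,0), heading=0, pen down
FD 8: (0,0) -> (8,0) [heading=0, draw]
FD 12: (8,0) -> (20,0) [heading=0, draw]
FD 1: (20,0) -> (21,0) [heading=0, draw]
PD: pen down
FD 2: (21,0) -> (23,0) [heading=0, draw]
LT 340: heading 0 -> 340
FD 16: (23,0) -> (38.035,-5.472) [heading=340, draw]
Final: pos=(38.035,-5.472), heading=340, 5 segment(s) drawn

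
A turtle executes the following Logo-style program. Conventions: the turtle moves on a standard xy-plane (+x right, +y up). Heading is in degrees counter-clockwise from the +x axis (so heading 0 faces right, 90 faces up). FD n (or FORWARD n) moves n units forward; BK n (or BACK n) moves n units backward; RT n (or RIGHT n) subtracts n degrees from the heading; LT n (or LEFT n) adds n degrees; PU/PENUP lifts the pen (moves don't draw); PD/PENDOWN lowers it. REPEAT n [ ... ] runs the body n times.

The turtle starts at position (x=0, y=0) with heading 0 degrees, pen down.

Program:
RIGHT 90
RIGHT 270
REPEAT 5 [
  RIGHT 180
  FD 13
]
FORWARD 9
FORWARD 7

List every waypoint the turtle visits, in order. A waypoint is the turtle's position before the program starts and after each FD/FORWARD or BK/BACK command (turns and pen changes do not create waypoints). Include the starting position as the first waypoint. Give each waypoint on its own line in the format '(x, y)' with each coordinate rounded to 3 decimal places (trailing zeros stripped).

Executing turtle program step by step:
Start: pos=(0,0), heading=0, pen down
RT 90: heading 0 -> 270
RT 270: heading 270 -> 0
REPEAT 5 [
  -- iteration 1/5 --
  RT 180: heading 0 -> 180
  FD 13: (0,0) -> (-13,0) [heading=180, draw]
  -- iteration 2/5 --
  RT 180: heading 180 -> 0
  FD 13: (-13,0) -> (0,0) [heading=0, draw]
  -- iteration 3/5 --
  RT 180: heading 0 -> 180
  FD 13: (0,0) -> (-13,0) [heading=180, draw]
  -- iteration 4/5 --
  RT 180: heading 180 -> 0
  FD 13: (-13,0) -> (0,0) [heading=0, draw]
  -- iteration 5/5 --
  RT 180: heading 0 -> 180
  FD 13: (0,0) -> (-13,0) [heading=180, draw]
]
FD 9: (-13,0) -> (-22,0) [heading=180, draw]
FD 7: (-22,0) -> (-29,0) [heading=180, draw]
Final: pos=(-29,0), heading=180, 7 segment(s) drawn
Waypoints (8 total):
(0, 0)
(-13, 0)
(0, 0)
(-13, 0)
(0, 0)
(-13, 0)
(-22, 0)
(-29, 0)

Answer: (0, 0)
(-13, 0)
(0, 0)
(-13, 0)
(0, 0)
(-13, 0)
(-22, 0)
(-29, 0)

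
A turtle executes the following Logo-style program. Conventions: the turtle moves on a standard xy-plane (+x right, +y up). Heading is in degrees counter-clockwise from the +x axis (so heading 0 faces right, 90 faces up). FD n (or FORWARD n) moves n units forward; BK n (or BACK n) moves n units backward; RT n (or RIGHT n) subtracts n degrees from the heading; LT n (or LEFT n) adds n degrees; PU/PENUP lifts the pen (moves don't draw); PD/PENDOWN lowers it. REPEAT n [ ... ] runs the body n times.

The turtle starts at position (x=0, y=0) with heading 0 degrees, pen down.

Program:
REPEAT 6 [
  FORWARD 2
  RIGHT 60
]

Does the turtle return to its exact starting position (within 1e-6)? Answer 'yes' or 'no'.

Answer: yes

Derivation:
Executing turtle program step by step:
Start: pos=(0,0), heading=0, pen down
REPEAT 6 [
  -- iteration 1/6 --
  FD 2: (0,0) -> (2,0) [heading=0, draw]
  RT 60: heading 0 -> 300
  -- iteration 2/6 --
  FD 2: (2,0) -> (3,-1.732) [heading=300, draw]
  RT 60: heading 300 -> 240
  -- iteration 3/6 --
  FD 2: (3,-1.732) -> (2,-3.464) [heading=240, draw]
  RT 60: heading 240 -> 180
  -- iteration 4/6 --
  FD 2: (2,-3.464) -> (0,-3.464) [heading=180, draw]
  RT 60: heading 180 -> 120
  -- iteration 5/6 --
  FD 2: (0,-3.464) -> (-1,-1.732) [heading=120, draw]
  RT 60: heading 120 -> 60
  -- iteration 6/6 --
  FD 2: (-1,-1.732) -> (0,0) [heading=60, draw]
  RT 60: heading 60 -> 0
]
Final: pos=(0,0), heading=0, 6 segment(s) drawn

Start position: (0, 0)
Final position: (0, 0)
Distance = 0; < 1e-6 -> CLOSED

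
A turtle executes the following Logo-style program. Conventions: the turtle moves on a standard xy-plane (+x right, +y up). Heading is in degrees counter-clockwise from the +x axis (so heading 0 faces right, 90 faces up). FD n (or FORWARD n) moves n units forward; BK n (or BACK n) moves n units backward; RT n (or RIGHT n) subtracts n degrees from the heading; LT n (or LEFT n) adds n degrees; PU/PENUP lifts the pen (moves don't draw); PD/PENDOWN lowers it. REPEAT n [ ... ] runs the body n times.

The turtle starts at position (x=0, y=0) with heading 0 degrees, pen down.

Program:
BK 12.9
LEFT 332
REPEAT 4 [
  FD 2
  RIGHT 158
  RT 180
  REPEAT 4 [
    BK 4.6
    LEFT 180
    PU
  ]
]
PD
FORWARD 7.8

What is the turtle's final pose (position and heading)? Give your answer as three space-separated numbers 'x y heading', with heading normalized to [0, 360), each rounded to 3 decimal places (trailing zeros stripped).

Answer: -1.747 7.39 60

Derivation:
Executing turtle program step by step:
Start: pos=(0,0), heading=0, pen down
BK 12.9: (0,0) -> (-12.9,0) [heading=0, draw]
LT 332: heading 0 -> 332
REPEAT 4 [
  -- iteration 1/4 --
  FD 2: (-12.9,0) -> (-11.134,-0.939) [heading=332, draw]
  RT 158: heading 332 -> 174
  RT 180: heading 174 -> 354
  REPEAT 4 [
    -- iteration 1/4 --
    BK 4.6: (-11.134,-0.939) -> (-15.709,-0.458) [heading=354, draw]
    LT 180: heading 354 -> 174
    PU: pen up
    -- iteration 2/4 --
    BK 4.6: (-15.709,-0.458) -> (-11.134,-0.939) [heading=174, move]
    LT 180: heading 174 -> 354
    PU: pen up
    -- iteration 3/4 --
    BK 4.6: (-11.134,-0.939) -> (-15.709,-0.458) [heading=354, move]
    LT 180: heading 354 -> 174
    PU: pen up
    -- iteration 4/4 --
    BK 4.6: (-15.709,-0.458) -> (-11.134,-0.939) [heading=174, move]
    LT 180: heading 174 -> 354
    PU: pen up
  ]
  -- iteration 2/4 --
  FD 2: (-11.134,-0.939) -> (-9.145,-1.148) [heading=354, move]
  RT 158: heading 354 -> 196
  RT 180: heading 196 -> 16
  REPEAT 4 [
    -- iteration 1/4 --
    BK 4.6: (-9.145,-1.148) -> (-13.567,-2.416) [heading=16, move]
    LT 180: heading 16 -> 196
    PU: pen up
    -- iteration 2/4 --
    BK 4.6: (-13.567,-2.416) -> (-9.145,-1.148) [heading=196, move]
    LT 180: heading 196 -> 16
    PU: pen up
    -- iteration 3/4 --
    BK 4.6: (-9.145,-1.148) -> (-13.567,-2.416) [heading=16, move]
    LT 180: heading 16 -> 196
    PU: pen up
    -- iteration 4/4 --
    BK 4.6: (-13.567,-2.416) -> (-9.145,-1.148) [heading=196, move]
    LT 180: heading 196 -> 16
    PU: pen up
  ]
  -- iteration 3/4 --
  FD 2: (-9.145,-1.148) -> (-7.223,-0.597) [heading=16, move]
  RT 158: heading 16 -> 218
  RT 180: heading 218 -> 38
  REPEAT 4 [
    -- iteration 1/4 --
    BK 4.6: (-7.223,-0.597) -> (-10.847,-3.429) [heading=38, move]
    LT 180: heading 38 -> 218
    PU: pen up
    -- iteration 2/4 --
    BK 4.6: (-10.847,-3.429) -> (-7.223,-0.597) [heading=218, move]
    LT 180: heading 218 -> 38
    PU: pen up
    -- iteration 3/4 --
    BK 4.6: (-7.223,-0.597) -> (-10.847,-3.429) [heading=38, move]
    LT 180: heading 38 -> 218
    PU: pen up
    -- iteration 4/4 --
    BK 4.6: (-10.847,-3.429) -> (-7.223,-0.597) [heading=218, move]
    LT 180: heading 218 -> 38
    PU: pen up
  ]
  -- iteration 4/4 --
  FD 2: (-7.223,-0.597) -> (-5.647,0.635) [heading=38, move]
  RT 158: heading 38 -> 240
  RT 180: heading 240 -> 60
  REPEAT 4 [
    -- iteration 1/4 --
    BK 4.6: (-5.647,0.635) -> (-7.947,-3.349) [heading=60, move]
    LT 180: heading 60 -> 240
    PU: pen up
    -- iteration 2/4 --
    BK 4.6: (-7.947,-3.349) -> (-5.647,0.635) [heading=240, move]
    LT 180: heading 240 -> 60
    PU: pen up
    -- iteration 3/4 --
    BK 4.6: (-5.647,0.635) -> (-7.947,-3.349) [heading=60, move]
    LT 180: heading 60 -> 240
    PU: pen up
    -- iteration 4/4 --
    BK 4.6: (-7.947,-3.349) -> (-5.647,0.635) [heading=240, move]
    LT 180: heading 240 -> 60
    PU: pen up
  ]
]
PD: pen down
FD 7.8: (-5.647,0.635) -> (-1.747,7.39) [heading=60, draw]
Final: pos=(-1.747,7.39), heading=60, 4 segment(s) drawn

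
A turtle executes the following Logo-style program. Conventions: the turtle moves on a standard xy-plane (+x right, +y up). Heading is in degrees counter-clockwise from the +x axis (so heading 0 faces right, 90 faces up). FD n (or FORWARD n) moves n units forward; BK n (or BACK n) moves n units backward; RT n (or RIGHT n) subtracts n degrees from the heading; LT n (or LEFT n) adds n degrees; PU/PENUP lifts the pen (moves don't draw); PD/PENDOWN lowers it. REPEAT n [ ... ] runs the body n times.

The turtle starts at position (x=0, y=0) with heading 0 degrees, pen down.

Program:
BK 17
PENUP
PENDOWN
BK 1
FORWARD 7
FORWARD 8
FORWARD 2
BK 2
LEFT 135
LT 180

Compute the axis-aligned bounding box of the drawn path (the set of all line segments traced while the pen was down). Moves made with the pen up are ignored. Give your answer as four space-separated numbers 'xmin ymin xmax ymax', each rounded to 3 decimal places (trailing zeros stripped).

Answer: -18 0 0 0

Derivation:
Executing turtle program step by step:
Start: pos=(0,0), heading=0, pen down
BK 17: (0,0) -> (-17,0) [heading=0, draw]
PU: pen up
PD: pen down
BK 1: (-17,0) -> (-18,0) [heading=0, draw]
FD 7: (-18,0) -> (-11,0) [heading=0, draw]
FD 8: (-11,0) -> (-3,0) [heading=0, draw]
FD 2: (-3,0) -> (-1,0) [heading=0, draw]
BK 2: (-1,0) -> (-3,0) [heading=0, draw]
LT 135: heading 0 -> 135
LT 180: heading 135 -> 315
Final: pos=(-3,0), heading=315, 6 segment(s) drawn

Segment endpoints: x in {-18, -17, -11, -3, -1, 0}, y in {0}
xmin=-18, ymin=0, xmax=0, ymax=0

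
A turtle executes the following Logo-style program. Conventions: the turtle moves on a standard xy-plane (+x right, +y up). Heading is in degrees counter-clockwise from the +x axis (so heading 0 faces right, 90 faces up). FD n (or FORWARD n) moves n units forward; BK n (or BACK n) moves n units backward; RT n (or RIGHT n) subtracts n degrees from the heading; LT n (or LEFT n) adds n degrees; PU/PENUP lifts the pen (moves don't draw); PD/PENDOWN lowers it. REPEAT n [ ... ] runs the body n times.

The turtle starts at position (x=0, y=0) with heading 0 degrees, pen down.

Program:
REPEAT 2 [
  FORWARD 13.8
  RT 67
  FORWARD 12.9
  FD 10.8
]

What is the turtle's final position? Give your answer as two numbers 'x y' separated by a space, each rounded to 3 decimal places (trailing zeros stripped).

Executing turtle program step by step:
Start: pos=(0,0), heading=0, pen down
REPEAT 2 [
  -- iteration 1/2 --
  FD 13.8: (0,0) -> (13.8,0) [heading=0, draw]
  RT 67: heading 0 -> 293
  FD 12.9: (13.8,0) -> (18.84,-11.875) [heading=293, draw]
  FD 10.8: (18.84,-11.875) -> (23.06,-21.816) [heading=293, draw]
  -- iteration 2/2 --
  FD 13.8: (23.06,-21.816) -> (28.452,-34.519) [heading=293, draw]
  RT 67: heading 293 -> 226
  FD 12.9: (28.452,-34.519) -> (19.491,-43.798) [heading=226, draw]
  FD 10.8: (19.491,-43.798) -> (11.989,-51.567) [heading=226, draw]
]
Final: pos=(11.989,-51.567), heading=226, 6 segment(s) drawn

Answer: 11.989 -51.567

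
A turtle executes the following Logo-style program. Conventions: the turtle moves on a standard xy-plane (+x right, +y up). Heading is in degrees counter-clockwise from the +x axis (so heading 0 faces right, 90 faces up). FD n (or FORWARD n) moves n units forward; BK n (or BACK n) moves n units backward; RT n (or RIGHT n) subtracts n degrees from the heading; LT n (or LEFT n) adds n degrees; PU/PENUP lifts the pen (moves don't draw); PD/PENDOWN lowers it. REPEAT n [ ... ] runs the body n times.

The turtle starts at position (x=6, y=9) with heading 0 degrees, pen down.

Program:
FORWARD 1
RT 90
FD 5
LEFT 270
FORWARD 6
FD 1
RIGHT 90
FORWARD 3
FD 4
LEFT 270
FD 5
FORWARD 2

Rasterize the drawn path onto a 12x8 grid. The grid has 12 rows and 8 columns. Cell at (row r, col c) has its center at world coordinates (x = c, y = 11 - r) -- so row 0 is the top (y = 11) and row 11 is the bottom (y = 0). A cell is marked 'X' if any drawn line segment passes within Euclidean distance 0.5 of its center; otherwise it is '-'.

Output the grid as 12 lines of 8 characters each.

Segment 0: (6,9) -> (7,9)
Segment 1: (7,9) -> (7,4)
Segment 2: (7,4) -> (1,4)
Segment 3: (1,4) -> (0,4)
Segment 4: (0,4) -> (0,7)
Segment 5: (0,7) -> (0,11)
Segment 6: (0,11) -> (5,11)
Segment 7: (5,11) -> (7,11)

Answer: XXXXXXXX
X-------
X-----XX
X------X
X------X
X------X
X------X
XXXXXXXX
--------
--------
--------
--------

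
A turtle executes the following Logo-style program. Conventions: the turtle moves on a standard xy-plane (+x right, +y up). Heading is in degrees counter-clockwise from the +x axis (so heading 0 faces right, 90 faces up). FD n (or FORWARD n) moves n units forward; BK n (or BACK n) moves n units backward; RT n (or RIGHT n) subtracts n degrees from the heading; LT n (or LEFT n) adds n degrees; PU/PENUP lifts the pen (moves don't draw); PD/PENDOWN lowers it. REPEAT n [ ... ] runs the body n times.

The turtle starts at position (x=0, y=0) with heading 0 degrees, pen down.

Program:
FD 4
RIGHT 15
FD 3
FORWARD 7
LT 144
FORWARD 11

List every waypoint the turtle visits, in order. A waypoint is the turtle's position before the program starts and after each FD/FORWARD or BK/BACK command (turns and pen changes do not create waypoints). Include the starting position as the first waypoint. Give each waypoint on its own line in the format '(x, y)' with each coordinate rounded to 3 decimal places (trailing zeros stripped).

Answer: (0, 0)
(4, 0)
(6.898, -0.776)
(13.659, -2.588)
(6.737, 5.96)

Derivation:
Executing turtle program step by step:
Start: pos=(0,0), heading=0, pen down
FD 4: (0,0) -> (4,0) [heading=0, draw]
RT 15: heading 0 -> 345
FD 3: (4,0) -> (6.898,-0.776) [heading=345, draw]
FD 7: (6.898,-0.776) -> (13.659,-2.588) [heading=345, draw]
LT 144: heading 345 -> 129
FD 11: (13.659,-2.588) -> (6.737,5.96) [heading=129, draw]
Final: pos=(6.737,5.96), heading=129, 4 segment(s) drawn
Waypoints (5 total):
(0, 0)
(4, 0)
(6.898, -0.776)
(13.659, -2.588)
(6.737, 5.96)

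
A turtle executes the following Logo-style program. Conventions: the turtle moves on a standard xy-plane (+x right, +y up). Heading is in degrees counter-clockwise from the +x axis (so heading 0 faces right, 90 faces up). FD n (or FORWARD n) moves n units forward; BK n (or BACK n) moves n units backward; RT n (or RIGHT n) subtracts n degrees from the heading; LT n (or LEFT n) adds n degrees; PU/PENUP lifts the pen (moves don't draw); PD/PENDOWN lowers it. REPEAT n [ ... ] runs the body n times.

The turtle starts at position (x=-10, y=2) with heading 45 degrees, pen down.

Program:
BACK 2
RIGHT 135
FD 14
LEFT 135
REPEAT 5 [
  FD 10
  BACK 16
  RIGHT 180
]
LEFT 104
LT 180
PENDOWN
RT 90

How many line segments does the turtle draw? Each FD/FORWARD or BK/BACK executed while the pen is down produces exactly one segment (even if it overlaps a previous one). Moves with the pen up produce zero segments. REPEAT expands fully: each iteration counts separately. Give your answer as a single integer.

Executing turtle program step by step:
Start: pos=(-10,2), heading=45, pen down
BK 2: (-10,2) -> (-11.414,0.586) [heading=45, draw]
RT 135: heading 45 -> 270
FD 14: (-11.414,0.586) -> (-11.414,-13.414) [heading=270, draw]
LT 135: heading 270 -> 45
REPEAT 5 [
  -- iteration 1/5 --
  FD 10: (-11.414,-13.414) -> (-4.343,-6.343) [heading=45, draw]
  BK 16: (-4.343,-6.343) -> (-15.657,-17.657) [heading=45, draw]
  RT 180: heading 45 -> 225
  -- iteration 2/5 --
  FD 10: (-15.657,-17.657) -> (-22.728,-24.728) [heading=225, draw]
  BK 16: (-22.728,-24.728) -> (-11.414,-13.414) [heading=225, draw]
  RT 180: heading 225 -> 45
  -- iteration 3/5 --
  FD 10: (-11.414,-13.414) -> (-4.343,-6.343) [heading=45, draw]
  BK 16: (-4.343,-6.343) -> (-15.657,-17.657) [heading=45, draw]
  RT 180: heading 45 -> 225
  -- iteration 4/5 --
  FD 10: (-15.657,-17.657) -> (-22.728,-24.728) [heading=225, draw]
  BK 16: (-22.728,-24.728) -> (-11.414,-13.414) [heading=225, draw]
  RT 180: heading 225 -> 45
  -- iteration 5/5 --
  FD 10: (-11.414,-13.414) -> (-4.343,-6.343) [heading=45, draw]
  BK 16: (-4.343,-6.343) -> (-15.657,-17.657) [heading=45, draw]
  RT 180: heading 45 -> 225
]
LT 104: heading 225 -> 329
LT 180: heading 329 -> 149
PD: pen down
RT 90: heading 149 -> 59
Final: pos=(-15.657,-17.657), heading=59, 12 segment(s) drawn
Segments drawn: 12

Answer: 12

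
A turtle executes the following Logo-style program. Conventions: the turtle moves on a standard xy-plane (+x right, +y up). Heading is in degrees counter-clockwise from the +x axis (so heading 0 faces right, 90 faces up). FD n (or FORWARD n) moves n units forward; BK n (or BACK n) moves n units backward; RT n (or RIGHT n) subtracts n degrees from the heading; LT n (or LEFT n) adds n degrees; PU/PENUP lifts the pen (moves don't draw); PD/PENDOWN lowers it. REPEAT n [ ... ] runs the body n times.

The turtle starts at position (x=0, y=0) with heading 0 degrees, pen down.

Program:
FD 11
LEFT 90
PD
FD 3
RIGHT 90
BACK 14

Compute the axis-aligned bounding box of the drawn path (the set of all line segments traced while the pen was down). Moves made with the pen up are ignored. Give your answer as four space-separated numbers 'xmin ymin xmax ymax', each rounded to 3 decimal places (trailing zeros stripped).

Executing turtle program step by step:
Start: pos=(0,0), heading=0, pen down
FD 11: (0,0) -> (11,0) [heading=0, draw]
LT 90: heading 0 -> 90
PD: pen down
FD 3: (11,0) -> (11,3) [heading=90, draw]
RT 90: heading 90 -> 0
BK 14: (11,3) -> (-3,3) [heading=0, draw]
Final: pos=(-3,3), heading=0, 3 segment(s) drawn

Segment endpoints: x in {-3, 0, 11}, y in {0, 3}
xmin=-3, ymin=0, xmax=11, ymax=3

Answer: -3 0 11 3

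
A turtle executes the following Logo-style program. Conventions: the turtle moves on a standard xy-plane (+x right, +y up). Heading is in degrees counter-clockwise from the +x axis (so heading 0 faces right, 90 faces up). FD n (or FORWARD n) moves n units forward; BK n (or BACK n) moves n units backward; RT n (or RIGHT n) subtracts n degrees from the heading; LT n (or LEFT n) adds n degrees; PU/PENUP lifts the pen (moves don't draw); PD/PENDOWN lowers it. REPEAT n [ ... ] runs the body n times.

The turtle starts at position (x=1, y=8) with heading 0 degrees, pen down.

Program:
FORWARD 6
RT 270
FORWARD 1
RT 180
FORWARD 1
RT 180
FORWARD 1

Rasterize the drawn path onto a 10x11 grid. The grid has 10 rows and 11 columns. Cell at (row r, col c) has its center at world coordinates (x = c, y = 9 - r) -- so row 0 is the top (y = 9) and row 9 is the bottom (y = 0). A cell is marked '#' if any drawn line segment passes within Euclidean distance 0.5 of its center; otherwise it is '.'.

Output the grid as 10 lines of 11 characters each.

Answer: .......#...
.#######...
...........
...........
...........
...........
...........
...........
...........
...........

Derivation:
Segment 0: (1,8) -> (7,8)
Segment 1: (7,8) -> (7,9)
Segment 2: (7,9) -> (7,8)
Segment 3: (7,8) -> (7,9)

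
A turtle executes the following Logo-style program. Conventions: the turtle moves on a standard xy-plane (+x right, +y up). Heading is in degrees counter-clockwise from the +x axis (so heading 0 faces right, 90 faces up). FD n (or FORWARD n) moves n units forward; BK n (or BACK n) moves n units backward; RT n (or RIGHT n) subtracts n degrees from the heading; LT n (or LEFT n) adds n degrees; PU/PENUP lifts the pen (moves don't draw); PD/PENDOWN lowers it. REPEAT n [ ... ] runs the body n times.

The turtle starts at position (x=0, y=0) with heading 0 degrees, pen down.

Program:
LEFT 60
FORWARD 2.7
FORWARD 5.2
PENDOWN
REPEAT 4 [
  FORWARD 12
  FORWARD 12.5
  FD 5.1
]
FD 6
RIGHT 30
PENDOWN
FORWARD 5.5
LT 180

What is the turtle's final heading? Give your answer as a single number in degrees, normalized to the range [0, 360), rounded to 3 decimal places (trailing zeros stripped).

Executing turtle program step by step:
Start: pos=(0,0), heading=0, pen down
LT 60: heading 0 -> 60
FD 2.7: (0,0) -> (1.35,2.338) [heading=60, draw]
FD 5.2: (1.35,2.338) -> (3.95,6.842) [heading=60, draw]
PD: pen down
REPEAT 4 [
  -- iteration 1/4 --
  FD 12: (3.95,6.842) -> (9.95,17.234) [heading=60, draw]
  FD 12.5: (9.95,17.234) -> (16.2,28.059) [heading=60, draw]
  FD 5.1: (16.2,28.059) -> (18.75,32.476) [heading=60, draw]
  -- iteration 2/4 --
  FD 12: (18.75,32.476) -> (24.75,42.868) [heading=60, draw]
  FD 12.5: (24.75,42.868) -> (31,53.694) [heading=60, draw]
  FD 5.1: (31,53.694) -> (33.55,58.11) [heading=60, draw]
  -- iteration 3/4 --
  FD 12: (33.55,58.11) -> (39.55,68.503) [heading=60, draw]
  FD 12.5: (39.55,68.503) -> (45.8,79.328) [heading=60, draw]
  FD 5.1: (45.8,79.328) -> (48.35,83.745) [heading=60, draw]
  -- iteration 4/4 --
  FD 12: (48.35,83.745) -> (54.35,94.137) [heading=60, draw]
  FD 12.5: (54.35,94.137) -> (60.6,104.962) [heading=60, draw]
  FD 5.1: (60.6,104.962) -> (63.15,109.379) [heading=60, draw]
]
FD 6: (63.15,109.379) -> (66.15,114.575) [heading=60, draw]
RT 30: heading 60 -> 30
PD: pen down
FD 5.5: (66.15,114.575) -> (70.913,117.325) [heading=30, draw]
LT 180: heading 30 -> 210
Final: pos=(70.913,117.325), heading=210, 16 segment(s) drawn

Answer: 210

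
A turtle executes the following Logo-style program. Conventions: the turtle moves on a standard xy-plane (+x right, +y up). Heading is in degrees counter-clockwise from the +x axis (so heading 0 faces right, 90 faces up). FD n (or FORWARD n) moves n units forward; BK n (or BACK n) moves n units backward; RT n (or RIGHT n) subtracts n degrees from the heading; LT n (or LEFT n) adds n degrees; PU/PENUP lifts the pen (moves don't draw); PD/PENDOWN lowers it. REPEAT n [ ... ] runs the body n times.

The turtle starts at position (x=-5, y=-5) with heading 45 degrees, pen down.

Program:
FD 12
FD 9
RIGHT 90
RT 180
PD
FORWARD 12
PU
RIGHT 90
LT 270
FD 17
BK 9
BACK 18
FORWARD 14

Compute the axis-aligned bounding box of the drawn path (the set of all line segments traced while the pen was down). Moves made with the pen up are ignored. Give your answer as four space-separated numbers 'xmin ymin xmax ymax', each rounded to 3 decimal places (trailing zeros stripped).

Answer: -5 -5 9.849 18.335

Derivation:
Executing turtle program step by step:
Start: pos=(-5,-5), heading=45, pen down
FD 12: (-5,-5) -> (3.485,3.485) [heading=45, draw]
FD 9: (3.485,3.485) -> (9.849,9.849) [heading=45, draw]
RT 90: heading 45 -> 315
RT 180: heading 315 -> 135
PD: pen down
FD 12: (9.849,9.849) -> (1.364,18.335) [heading=135, draw]
PU: pen up
RT 90: heading 135 -> 45
LT 270: heading 45 -> 315
FD 17: (1.364,18.335) -> (13.385,6.314) [heading=315, move]
BK 9: (13.385,6.314) -> (7.021,12.678) [heading=315, move]
BK 18: (7.021,12.678) -> (-5.707,25.406) [heading=315, move]
FD 14: (-5.707,25.406) -> (4.192,15.506) [heading=315, move]
Final: pos=(4.192,15.506), heading=315, 3 segment(s) drawn

Segment endpoints: x in {-5, 1.364, 3.485, 9.849}, y in {-5, 3.485, 9.849, 18.335}
xmin=-5, ymin=-5, xmax=9.849, ymax=18.335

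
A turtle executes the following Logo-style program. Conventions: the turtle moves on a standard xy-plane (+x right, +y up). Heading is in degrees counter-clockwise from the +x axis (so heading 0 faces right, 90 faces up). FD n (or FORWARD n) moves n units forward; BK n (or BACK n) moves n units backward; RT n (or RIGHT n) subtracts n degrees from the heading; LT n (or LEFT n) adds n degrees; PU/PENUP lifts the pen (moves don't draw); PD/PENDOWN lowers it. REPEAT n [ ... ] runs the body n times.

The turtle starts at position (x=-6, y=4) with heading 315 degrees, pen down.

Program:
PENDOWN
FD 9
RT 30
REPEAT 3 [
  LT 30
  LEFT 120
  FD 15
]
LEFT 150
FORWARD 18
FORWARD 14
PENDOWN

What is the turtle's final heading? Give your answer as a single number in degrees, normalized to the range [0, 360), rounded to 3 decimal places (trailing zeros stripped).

Answer: 165

Derivation:
Executing turtle program step by step:
Start: pos=(-6,4), heading=315, pen down
PD: pen down
FD 9: (-6,4) -> (0.364,-2.364) [heading=315, draw]
RT 30: heading 315 -> 285
REPEAT 3 [
  -- iteration 1/3 --
  LT 30: heading 285 -> 315
  LT 120: heading 315 -> 75
  FD 15: (0.364,-2.364) -> (4.246,12.125) [heading=75, draw]
  -- iteration 2/3 --
  LT 30: heading 75 -> 105
  LT 120: heading 105 -> 225
  FD 15: (4.246,12.125) -> (-6.36,1.518) [heading=225, draw]
  -- iteration 3/3 --
  LT 30: heading 225 -> 255
  LT 120: heading 255 -> 15
  FD 15: (-6.36,1.518) -> (8.129,5.401) [heading=15, draw]
]
LT 150: heading 15 -> 165
FD 18: (8.129,5.401) -> (-9.258,10.059) [heading=165, draw]
FD 14: (-9.258,10.059) -> (-22.781,13.683) [heading=165, draw]
PD: pen down
Final: pos=(-22.781,13.683), heading=165, 6 segment(s) drawn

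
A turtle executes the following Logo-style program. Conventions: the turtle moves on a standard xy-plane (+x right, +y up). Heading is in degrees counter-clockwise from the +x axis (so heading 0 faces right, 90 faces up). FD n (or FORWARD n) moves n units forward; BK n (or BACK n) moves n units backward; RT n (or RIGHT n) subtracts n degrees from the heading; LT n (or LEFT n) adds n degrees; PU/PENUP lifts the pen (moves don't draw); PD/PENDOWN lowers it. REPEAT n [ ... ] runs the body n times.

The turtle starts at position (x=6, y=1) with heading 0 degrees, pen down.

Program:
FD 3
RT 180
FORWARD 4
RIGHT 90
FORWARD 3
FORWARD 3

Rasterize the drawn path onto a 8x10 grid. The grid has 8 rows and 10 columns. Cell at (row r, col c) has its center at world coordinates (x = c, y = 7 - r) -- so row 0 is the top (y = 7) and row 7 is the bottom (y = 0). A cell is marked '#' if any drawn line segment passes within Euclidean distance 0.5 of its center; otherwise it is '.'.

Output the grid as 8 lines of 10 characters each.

Answer: .....#....
.....#....
.....#....
.....#....
.....#....
.....#....
.....#####
..........

Derivation:
Segment 0: (6,1) -> (9,1)
Segment 1: (9,1) -> (5,1)
Segment 2: (5,1) -> (5,4)
Segment 3: (5,4) -> (5,7)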